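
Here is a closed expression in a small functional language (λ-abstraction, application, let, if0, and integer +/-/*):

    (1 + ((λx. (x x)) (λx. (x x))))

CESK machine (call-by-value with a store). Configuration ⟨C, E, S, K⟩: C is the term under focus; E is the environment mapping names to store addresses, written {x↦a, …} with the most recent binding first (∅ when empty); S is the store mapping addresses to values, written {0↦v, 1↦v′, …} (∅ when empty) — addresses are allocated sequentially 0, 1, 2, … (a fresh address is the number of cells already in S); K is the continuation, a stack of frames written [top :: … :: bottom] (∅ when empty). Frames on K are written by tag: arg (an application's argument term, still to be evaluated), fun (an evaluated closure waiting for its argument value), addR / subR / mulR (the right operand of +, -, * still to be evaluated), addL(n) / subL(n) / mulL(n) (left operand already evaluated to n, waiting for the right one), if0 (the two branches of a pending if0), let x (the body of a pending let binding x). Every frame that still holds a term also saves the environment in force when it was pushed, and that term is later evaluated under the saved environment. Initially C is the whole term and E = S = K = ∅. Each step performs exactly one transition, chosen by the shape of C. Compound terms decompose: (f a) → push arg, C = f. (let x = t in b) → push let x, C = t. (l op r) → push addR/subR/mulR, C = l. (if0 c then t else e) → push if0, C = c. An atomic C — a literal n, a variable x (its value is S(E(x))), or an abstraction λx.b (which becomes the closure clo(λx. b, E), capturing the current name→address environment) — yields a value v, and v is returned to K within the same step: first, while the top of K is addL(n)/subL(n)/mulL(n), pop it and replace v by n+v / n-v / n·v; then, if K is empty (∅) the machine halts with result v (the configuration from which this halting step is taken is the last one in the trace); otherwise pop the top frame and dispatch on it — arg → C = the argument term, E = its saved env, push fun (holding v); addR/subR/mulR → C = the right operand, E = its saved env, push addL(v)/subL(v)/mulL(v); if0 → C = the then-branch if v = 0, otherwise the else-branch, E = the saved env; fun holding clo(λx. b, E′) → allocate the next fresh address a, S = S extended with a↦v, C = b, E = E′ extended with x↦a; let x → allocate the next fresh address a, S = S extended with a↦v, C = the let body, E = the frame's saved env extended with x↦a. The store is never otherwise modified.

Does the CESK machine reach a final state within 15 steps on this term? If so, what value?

[0] ⟨C=(1 + ((λx. (x x)) (λx. (x x)))); E=∅; S=∅; K=∅⟩
[1] ⟨C=1; E=∅; S=∅; K=[addR]⟩
[2] ⟨C=((λx. (x x)) (λx. (x x))); E=∅; S=∅; K=[addL(1)]⟩
[3] ⟨C=(λx. (x x)); E=∅; S=∅; K=[arg :: addL(1)]⟩
[4] ⟨C=(λx. (x x)); E=∅; S=∅; K=[fun :: addL(1)]⟩
[5] ⟨C=(x x); E={x↦0}; S={0↦clo(λx. (x x), ∅)}; K=[addL(1)]⟩
[6] ⟨C=x; E={x↦0}; S={0↦clo(λx. (x x), ∅)}; K=[arg :: addL(1)]⟩
[7] ⟨C=x; E={x↦0}; S={0↦clo(λx. (x x), ∅)}; K=[fun :: addL(1)]⟩
[8] ⟨C=(x x); E={x↦1}; S={0↦clo(λx. (x x), ∅), 1↦clo(λx. (x x), ∅)}; K=[addL(1)]⟩
[9] ⟨C=x; E={x↦1}; S={0↦clo(λx. (x x), ∅), 1↦clo(λx. (x x), ∅)}; K=[arg :: addL(1)]⟩
[10] ⟨C=x; E={x↦1}; S={0↦clo(λx. (x x), ∅), 1↦clo(λx. (x x), ∅)}; K=[fun :: addL(1)]⟩
[11] ⟨C=(x x); E={x↦2}; S={0↦clo(λx. (x x), ∅), 1↦clo(λx. (x x), ∅), 2↦clo(λx. (x x), ∅)}; K=[addL(1)]⟩
[12] ⟨C=x; E={x↦2}; S={0↦clo(λx. (x x), ∅), 1↦clo(λx. (x x), ∅), 2↦clo(λx. (x x), ∅)}; K=[arg :: addL(1)]⟩
[13] ⟨C=x; E={x↦2}; S={0↦clo(λx. (x x), ∅), 1↦clo(λx. (x x), ∅), 2↦clo(λx. (x x), ∅)}; K=[fun :: addL(1)]⟩
[14] ⟨C=(x x); E={x↦3}; S={0↦clo(λx. (x x), ∅), 1↦clo(λx. (x x), ∅), 2↦clo(λx. (x x), ∅), 3↦clo(λx. (x x), ∅)}; K=[addL(1)]⟩
[15] ⟨C=x; E={x↦3}; S={0↦clo(λx. (x x), ∅), 1↦clo(λx. (x x), ∅), 2↦clo(λx. (x x), ∅), 3↦clo(λx. (x x), ∅)}; K=[arg :: addL(1)]⟩
→ 15 transitions taken and the configuration is still not final: no result within 15 steps

Answer: DIVERGES (no final state within 15 steps)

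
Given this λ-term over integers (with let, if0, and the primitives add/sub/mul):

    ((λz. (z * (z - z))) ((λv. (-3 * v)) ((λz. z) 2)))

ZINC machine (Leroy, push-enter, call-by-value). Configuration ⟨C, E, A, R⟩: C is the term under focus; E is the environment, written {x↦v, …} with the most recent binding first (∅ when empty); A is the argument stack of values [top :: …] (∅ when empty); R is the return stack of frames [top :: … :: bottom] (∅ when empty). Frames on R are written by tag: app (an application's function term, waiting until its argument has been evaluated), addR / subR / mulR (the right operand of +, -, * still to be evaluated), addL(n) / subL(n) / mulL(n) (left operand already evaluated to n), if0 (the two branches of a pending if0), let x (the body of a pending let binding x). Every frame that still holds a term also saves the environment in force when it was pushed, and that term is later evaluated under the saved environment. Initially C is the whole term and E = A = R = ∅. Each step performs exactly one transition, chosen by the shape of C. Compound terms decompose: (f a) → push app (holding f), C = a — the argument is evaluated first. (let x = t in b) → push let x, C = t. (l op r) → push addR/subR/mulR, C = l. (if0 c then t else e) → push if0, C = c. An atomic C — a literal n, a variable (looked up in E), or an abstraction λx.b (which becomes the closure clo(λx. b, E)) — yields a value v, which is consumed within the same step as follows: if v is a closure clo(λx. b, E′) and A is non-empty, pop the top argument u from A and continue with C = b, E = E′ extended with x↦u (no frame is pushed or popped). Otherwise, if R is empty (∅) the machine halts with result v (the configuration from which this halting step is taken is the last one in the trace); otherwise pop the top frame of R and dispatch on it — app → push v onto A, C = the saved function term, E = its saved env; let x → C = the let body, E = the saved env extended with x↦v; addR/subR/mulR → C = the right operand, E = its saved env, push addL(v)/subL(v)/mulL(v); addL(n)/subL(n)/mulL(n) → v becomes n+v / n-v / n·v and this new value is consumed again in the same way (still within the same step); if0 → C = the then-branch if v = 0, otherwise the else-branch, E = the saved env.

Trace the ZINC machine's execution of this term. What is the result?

[0] [C=((λz. (z * (z - z))) ((λv. (-3 * v)) ((λz. z) 2))) | E=∅ | A=∅ | R=∅]
[1] [C=((λv. (-3 * v)) ((λz. z) 2)) | E=∅ | A=∅ | R=[app]]
[2] [C=((λz. z) 2) | E=∅ | A=∅ | R=[app :: app]]
[3] [C=2 | E=∅ | A=∅ | R=[app :: app :: app]]
[4] [C=(λz. z) | E=∅ | A=[2] | R=[app :: app]]
[5] [C=z | E={z↦2} | A=∅ | R=[app :: app]]
[6] [C=(λv. (-3 * v)) | E=∅ | A=[2] | R=[app]]
[7] [C=(-3 * v) | E={v↦2} | A=∅ | R=[app]]
[8] [C=-3 | E={v↦2} | A=∅ | R=[mulR :: app]]
[9] [C=v | E={v↦2} | A=∅ | R=[mulL(-3) :: app]]
[10] [C=(λz. (z * (z - z))) | E=∅ | A=[-6] | R=∅]
[11] [C=(z * (z - z)) | E={z↦-6} | A=∅ | R=∅]
[12] [C=z | E={z↦-6} | A=∅ | R=[mulR]]
[13] [C=(z - z) | E={z↦-6} | A=∅ | R=[mulL(-6)]]
[14] [C=z | E={z↦-6} | A=∅ | R=[subR :: mulL(-6)]]
[15] [C=z | E={z↦-6} | A=∅ | R=[subL(-6) :: mulL(-6)]]
→ final value 0

Answer: 0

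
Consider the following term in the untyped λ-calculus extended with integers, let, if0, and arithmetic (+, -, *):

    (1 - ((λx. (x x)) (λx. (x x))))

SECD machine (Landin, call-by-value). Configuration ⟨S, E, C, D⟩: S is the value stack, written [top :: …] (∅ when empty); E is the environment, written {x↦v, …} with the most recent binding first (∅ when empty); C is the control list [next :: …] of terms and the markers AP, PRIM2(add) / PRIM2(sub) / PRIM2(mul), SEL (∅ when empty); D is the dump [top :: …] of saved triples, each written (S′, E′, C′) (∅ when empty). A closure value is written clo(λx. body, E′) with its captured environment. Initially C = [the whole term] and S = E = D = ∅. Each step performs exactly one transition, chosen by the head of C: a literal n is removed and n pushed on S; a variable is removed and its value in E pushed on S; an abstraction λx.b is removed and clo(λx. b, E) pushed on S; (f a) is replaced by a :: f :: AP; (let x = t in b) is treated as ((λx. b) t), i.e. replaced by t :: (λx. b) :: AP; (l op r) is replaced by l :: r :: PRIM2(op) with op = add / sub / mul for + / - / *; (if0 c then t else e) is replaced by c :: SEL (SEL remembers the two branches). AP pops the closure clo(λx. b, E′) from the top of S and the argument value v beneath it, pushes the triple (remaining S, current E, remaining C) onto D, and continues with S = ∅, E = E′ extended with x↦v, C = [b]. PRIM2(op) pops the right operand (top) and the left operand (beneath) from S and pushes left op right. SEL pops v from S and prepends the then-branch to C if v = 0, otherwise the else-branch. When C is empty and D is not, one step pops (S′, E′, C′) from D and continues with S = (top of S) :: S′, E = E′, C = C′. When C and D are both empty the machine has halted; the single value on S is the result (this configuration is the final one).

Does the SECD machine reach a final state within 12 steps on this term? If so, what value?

Answer: DIVERGES (no final state within 12 steps)

Derivation:
[0] [S=∅ | E=∅ | C=[(1 - ((λx. (x x)) (λx. (x x))))] | D=∅]
[1] [S=∅ | E=∅ | C=[1 :: ((λx. (x x)) (λx. (x x))) :: PRIM2(sub)] | D=∅]
[2] [S=[1] | E=∅ | C=[((λx. (x x)) (λx. (x x))) :: PRIM2(sub)] | D=∅]
[3] [S=[1] | E=∅ | C=[(λx. (x x)) :: (λx. (x x)) :: AP :: PRIM2(sub)] | D=∅]
[4] [S=[clo(λx. (x x), ∅) :: 1] | E=∅ | C=[(λx. (x x)) :: AP :: PRIM2(sub)] | D=∅]
[5] [S=[clo(λx. (x x), ∅) :: clo(λx. (x x), ∅) :: 1] | E=∅ | C=[AP :: PRIM2(sub)] | D=∅]
[6] [S=∅ | E={x↦clo(λx. (x x), ∅)} | C=[(x x)] | D=[([1], ∅, [PRIM2(sub)])]]
[7] [S=∅ | E={x↦clo(λx. (x x), ∅)} | C=[x :: x :: AP] | D=[([1], ∅, [PRIM2(sub)])]]
[8] [S=[clo(λx. (x x), ∅)] | E={x↦clo(λx. (x x), ∅)} | C=[x :: AP] | D=[([1], ∅, [PRIM2(sub)])]]
[9] [S=[clo(λx. (x x), ∅) :: clo(λx. (x x), ∅)] | E={x↦clo(λx. (x x), ∅)} | C=[AP] | D=[([1], ∅, [PRIM2(sub)])]]
[10] [S=∅ | E={x↦clo(λx. (x x), ∅)} | C=[(x x)] | D=[(∅, {x↦clo(λx. (x x), ∅)}, ∅) :: ([1], ∅, [PRIM2(sub)])]]
[11] [S=∅ | E={x↦clo(λx. (x x), ∅)} | C=[x :: x :: AP] | D=[(∅, {x↦clo(λx. (x x), ∅)}, ∅) :: ([1], ∅, [PRIM2(sub)])]]
[12] [S=[clo(λx. (x x), ∅)] | E={x↦clo(λx. (x x), ∅)} | C=[x :: AP] | D=[(∅, {x↦clo(λx. (x x), ∅)}, ∅) :: ([1], ∅, [PRIM2(sub)])]]
→ 12 transitions taken and the configuration is still not final: no result within 12 steps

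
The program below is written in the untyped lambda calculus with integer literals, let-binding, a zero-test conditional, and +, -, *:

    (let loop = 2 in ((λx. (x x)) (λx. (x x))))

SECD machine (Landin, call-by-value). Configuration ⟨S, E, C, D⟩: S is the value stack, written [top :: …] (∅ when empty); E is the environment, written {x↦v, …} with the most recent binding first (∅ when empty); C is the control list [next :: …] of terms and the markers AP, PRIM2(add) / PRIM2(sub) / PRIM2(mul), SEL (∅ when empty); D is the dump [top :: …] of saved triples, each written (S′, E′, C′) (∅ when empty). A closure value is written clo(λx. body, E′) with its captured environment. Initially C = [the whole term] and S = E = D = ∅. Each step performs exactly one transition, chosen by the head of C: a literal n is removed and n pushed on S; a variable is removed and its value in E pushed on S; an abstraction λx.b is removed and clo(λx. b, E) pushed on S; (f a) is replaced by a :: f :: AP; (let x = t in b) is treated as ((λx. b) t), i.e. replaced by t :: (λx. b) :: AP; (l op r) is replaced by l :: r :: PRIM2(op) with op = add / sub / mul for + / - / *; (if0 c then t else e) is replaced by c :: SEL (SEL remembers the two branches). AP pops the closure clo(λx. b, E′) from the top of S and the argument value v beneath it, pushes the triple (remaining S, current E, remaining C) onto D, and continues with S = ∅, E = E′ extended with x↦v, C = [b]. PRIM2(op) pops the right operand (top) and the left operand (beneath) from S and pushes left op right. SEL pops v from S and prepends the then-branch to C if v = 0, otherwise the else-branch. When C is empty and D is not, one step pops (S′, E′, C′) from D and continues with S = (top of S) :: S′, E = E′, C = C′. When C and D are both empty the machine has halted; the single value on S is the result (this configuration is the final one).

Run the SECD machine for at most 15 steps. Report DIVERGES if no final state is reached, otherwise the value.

Answer: DIVERGES (no final state within 15 steps)

Execution trace:
[0] ⟨S=∅; E=∅; C=[(let loop = 2 in ((λx. (x x)) (λx. (x x))))]; D=∅⟩
[1] ⟨S=∅; E=∅; C=[2 :: (λloop. ((λx. (x x)) (λx. (x x)))) :: AP]; D=∅⟩
[2] ⟨S=[2]; E=∅; C=[(λloop. ((λx. (x x)) (λx. (x x)))) :: AP]; D=∅⟩
[3] ⟨S=[clo(λloop. ((λx. (x x)) (λx. (x x))), ∅) :: 2]; E=∅; C=[AP]; D=∅⟩
[4] ⟨S=∅; E={loop↦2}; C=[((λx. (x x)) (λx. (x x)))]; D=[(∅, ∅, ∅)]⟩
[5] ⟨S=∅; E={loop↦2}; C=[(λx. (x x)) :: (λx. (x x)) :: AP]; D=[(∅, ∅, ∅)]⟩
[6] ⟨S=[clo(λx. (x x), {loop↦2})]; E={loop↦2}; C=[(λx. (x x)) :: AP]; D=[(∅, ∅, ∅)]⟩
[7] ⟨S=[clo(λx. (x x), {loop↦2}) :: clo(λx. (x x), {loop↦2})]; E={loop↦2}; C=[AP]; D=[(∅, ∅, ∅)]⟩
[8] ⟨S=∅; E={x↦clo(λx. (x x), {loop↦2}), loop↦2}; C=[(x x)]; D=[(∅, {loop↦2}, ∅) :: (∅, ∅, ∅)]⟩
[9] ⟨S=∅; E={x↦clo(λx. (x x), {loop↦2}), loop↦2}; C=[x :: x :: AP]; D=[(∅, {loop↦2}, ∅) :: (∅, ∅, ∅)]⟩
[10] ⟨S=[clo(λx. (x x), {loop↦2})]; E={x↦clo(λx. (x x), {loop↦2}), loop↦2}; C=[x :: AP]; D=[(∅, {loop↦2}, ∅) :: (∅, ∅, ∅)]⟩
[11] ⟨S=[clo(λx. (x x), {loop↦2}) :: clo(λx. (x x), {loop↦2})]; E={x↦clo(λx. (x x), {loop↦2}), loop↦2}; C=[AP]; D=[(∅, {loop↦2}, ∅) :: (∅, ∅, ∅)]⟩
[12] ⟨S=∅; E={x↦clo(λx. (x x), {loop↦2}), loop↦2}; C=[(x x)]; D=[(∅, {x↦clo(λx. (x x), {loop↦2}), loop↦2}, ∅) :: (∅, {loop↦2}, ∅) :: (∅, ∅, ∅)]⟩
[13] ⟨S=∅; E={x↦clo(λx. (x x), {loop↦2}), loop↦2}; C=[x :: x :: AP]; D=[(∅, {x↦clo(λx. (x x), {loop↦2}), loop↦2}, ∅) :: (∅, {loop↦2}, ∅) :: (∅, ∅, ∅)]⟩
[14] ⟨S=[clo(λx. (x x), {loop↦2})]; E={x↦clo(λx. (x x), {loop↦2}), loop↦2}; C=[x :: AP]; D=[(∅, {x↦clo(λx. (x x), {loop↦2}), loop↦2}, ∅) :: (∅, {loop↦2}, ∅) :: (∅, ∅, ∅)]⟩
[15] ⟨S=[clo(λx. (x x), {loop↦2}) :: clo(λx. (x x), {loop↦2})]; E={x↦clo(λx. (x x), {loop↦2}), loop↦2}; C=[AP]; D=[(∅, {x↦clo(λx. (x x), {loop↦2}), loop↦2}, ∅) :: (∅, {loop↦2}, ∅) :: (∅, ∅, ∅)]⟩
→ 15 transitions taken and the configuration is still not final: no result within 15 steps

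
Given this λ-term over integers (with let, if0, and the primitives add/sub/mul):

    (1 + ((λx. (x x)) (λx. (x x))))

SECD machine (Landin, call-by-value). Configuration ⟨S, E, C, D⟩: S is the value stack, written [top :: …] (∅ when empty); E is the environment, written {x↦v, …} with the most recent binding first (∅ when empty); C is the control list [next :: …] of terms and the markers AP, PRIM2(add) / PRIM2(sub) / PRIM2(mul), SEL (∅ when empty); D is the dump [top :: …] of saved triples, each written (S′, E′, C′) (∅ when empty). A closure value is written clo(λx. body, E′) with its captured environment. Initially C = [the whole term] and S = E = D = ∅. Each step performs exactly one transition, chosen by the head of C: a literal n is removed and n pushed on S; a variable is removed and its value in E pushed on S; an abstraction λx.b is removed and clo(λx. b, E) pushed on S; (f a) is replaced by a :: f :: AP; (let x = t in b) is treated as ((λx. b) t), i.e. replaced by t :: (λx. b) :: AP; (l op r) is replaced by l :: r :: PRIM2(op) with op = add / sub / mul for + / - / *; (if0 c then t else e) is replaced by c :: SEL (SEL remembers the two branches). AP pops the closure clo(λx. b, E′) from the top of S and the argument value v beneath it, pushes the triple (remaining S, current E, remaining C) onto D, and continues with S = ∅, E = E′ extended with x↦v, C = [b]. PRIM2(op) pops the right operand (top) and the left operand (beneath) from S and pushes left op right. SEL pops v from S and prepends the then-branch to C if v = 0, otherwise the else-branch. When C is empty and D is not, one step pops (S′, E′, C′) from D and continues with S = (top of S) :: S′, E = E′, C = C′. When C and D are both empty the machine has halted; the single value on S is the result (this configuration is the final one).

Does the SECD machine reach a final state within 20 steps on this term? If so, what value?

0. ⟨S=∅; E=∅; C=[(1 + ((λx. (x x)) (λx. (x x))))]; D=∅⟩
1. ⟨S=∅; E=∅; C=[1 :: ((λx. (x x)) (λx. (x x))) :: PRIM2(add)]; D=∅⟩
2. ⟨S=[1]; E=∅; C=[((λx. (x x)) (λx. (x x))) :: PRIM2(add)]; D=∅⟩
3. ⟨S=[1]; E=∅; C=[(λx. (x x)) :: (λx. (x x)) :: AP :: PRIM2(add)]; D=∅⟩
4. ⟨S=[clo(λx. (x x), ∅) :: 1]; E=∅; C=[(λx. (x x)) :: AP :: PRIM2(add)]; D=∅⟩
5. ⟨S=[clo(λx. (x x), ∅) :: clo(λx. (x x), ∅) :: 1]; E=∅; C=[AP :: PRIM2(add)]; D=∅⟩
6. ⟨S=∅; E={x↦clo(λx. (x x), ∅)}; C=[(x x)]; D=[([1], ∅, [PRIM2(add)])]⟩
7. ⟨S=∅; E={x↦clo(λx. (x x), ∅)}; C=[x :: x :: AP]; D=[([1], ∅, [PRIM2(add)])]⟩
8. ⟨S=[clo(λx. (x x), ∅)]; E={x↦clo(λx. (x x), ∅)}; C=[x :: AP]; D=[([1], ∅, [PRIM2(add)])]⟩
9. ⟨S=[clo(λx. (x x), ∅) :: clo(λx. (x x), ∅)]; E={x↦clo(λx. (x x), ∅)}; C=[AP]; D=[([1], ∅, [PRIM2(add)])]⟩
10. ⟨S=∅; E={x↦clo(λx. (x x), ∅)}; C=[(x x)]; D=[(∅, {x↦clo(λx. (x x), ∅)}, ∅) :: ([1], ∅, [PRIM2(add)])]⟩
11. ⟨S=∅; E={x↦clo(λx. (x x), ∅)}; C=[x :: x :: AP]; D=[(∅, {x↦clo(λx. (x x), ∅)}, ∅) :: ([1], ∅, [PRIM2(add)])]⟩
12. ⟨S=[clo(λx. (x x), ∅)]; E={x↦clo(λx. (x x), ∅)}; C=[x :: AP]; D=[(∅, {x↦clo(λx. (x x), ∅)}, ∅) :: ([1], ∅, [PRIM2(add)])]⟩
13. ⟨S=[clo(λx. (x x), ∅) :: clo(λx. (x x), ∅)]; E={x↦clo(λx. (x x), ∅)}; C=[AP]; D=[(∅, {x↦clo(λx. (x x), ∅)}, ∅) :: ([1], ∅, [PRIM2(add)])]⟩
14. ⟨S=∅; E={x↦clo(λx. (x x), ∅)}; C=[(x x)]; D=[(∅, {x↦clo(λx. (x x), ∅)}, ∅) :: (∅, {x↦clo(λx. (x x), ∅)}, ∅) :: ([1], ∅, [PRIM2(add)])]⟩
15. ⟨S=∅; E={x↦clo(λx. (x x), ∅)}; C=[x :: x :: AP]; D=[(∅, {x↦clo(λx. (x x), ∅)}, ∅) :: (∅, {x↦clo(λx. (x x), ∅)}, ∅) :: ([1], ∅, [PRIM2(add)])]⟩
16. ⟨S=[clo(λx. (x x), ∅)]; E={x↦clo(λx. (x x), ∅)}; C=[x :: AP]; D=[(∅, {x↦clo(λx. (x x), ∅)}, ∅) :: (∅, {x↦clo(λx. (x x), ∅)}, ∅) :: ([1], ∅, [PRIM2(add)])]⟩
17. ⟨S=[clo(λx. (x x), ∅) :: clo(λx. (x x), ∅)]; E={x↦clo(λx. (x x), ∅)}; C=[AP]; D=[(∅, {x↦clo(λx. (x x), ∅)}, ∅) :: (∅, {x↦clo(λx. (x x), ∅)}, ∅) :: ([1], ∅, [PRIM2(add)])]⟩
18. ⟨S=∅; E={x↦clo(λx. (x x), ∅)}; C=[(x x)]; D=[(∅, {x↦clo(λx. (x x), ∅)}, ∅) :: (∅, {x↦clo(λx. (x x), ∅)}, ∅) :: (∅, {x↦clo(λx. (x x), ∅)}, ∅) :: ([1], ∅, [PRIM2(add)])]⟩
19. ⟨S=∅; E={x↦clo(λx. (x x), ∅)}; C=[x :: x :: AP]; D=[(∅, {x↦clo(λx. (x x), ∅)}, ∅) :: (∅, {x↦clo(λx. (x x), ∅)}, ∅) :: (∅, {x↦clo(λx. (x x), ∅)}, ∅) :: ([1], ∅, [PRIM2(add)])]⟩
20. ⟨S=[clo(λx. (x x), ∅)]; E={x↦clo(λx. (x x), ∅)}; C=[x :: AP]; D=[(∅, {x↦clo(λx. (x x), ∅)}, ∅) :: (∅, {x↦clo(λx. (x x), ∅)}, ∅) :: (∅, {x↦clo(λx. (x x), ∅)}, ∅) :: ([1], ∅, [PRIM2(add)])]⟩
→ 20 transitions taken and the configuration is still not final: no result within 20 steps

Answer: DIVERGES (no final state within 20 steps)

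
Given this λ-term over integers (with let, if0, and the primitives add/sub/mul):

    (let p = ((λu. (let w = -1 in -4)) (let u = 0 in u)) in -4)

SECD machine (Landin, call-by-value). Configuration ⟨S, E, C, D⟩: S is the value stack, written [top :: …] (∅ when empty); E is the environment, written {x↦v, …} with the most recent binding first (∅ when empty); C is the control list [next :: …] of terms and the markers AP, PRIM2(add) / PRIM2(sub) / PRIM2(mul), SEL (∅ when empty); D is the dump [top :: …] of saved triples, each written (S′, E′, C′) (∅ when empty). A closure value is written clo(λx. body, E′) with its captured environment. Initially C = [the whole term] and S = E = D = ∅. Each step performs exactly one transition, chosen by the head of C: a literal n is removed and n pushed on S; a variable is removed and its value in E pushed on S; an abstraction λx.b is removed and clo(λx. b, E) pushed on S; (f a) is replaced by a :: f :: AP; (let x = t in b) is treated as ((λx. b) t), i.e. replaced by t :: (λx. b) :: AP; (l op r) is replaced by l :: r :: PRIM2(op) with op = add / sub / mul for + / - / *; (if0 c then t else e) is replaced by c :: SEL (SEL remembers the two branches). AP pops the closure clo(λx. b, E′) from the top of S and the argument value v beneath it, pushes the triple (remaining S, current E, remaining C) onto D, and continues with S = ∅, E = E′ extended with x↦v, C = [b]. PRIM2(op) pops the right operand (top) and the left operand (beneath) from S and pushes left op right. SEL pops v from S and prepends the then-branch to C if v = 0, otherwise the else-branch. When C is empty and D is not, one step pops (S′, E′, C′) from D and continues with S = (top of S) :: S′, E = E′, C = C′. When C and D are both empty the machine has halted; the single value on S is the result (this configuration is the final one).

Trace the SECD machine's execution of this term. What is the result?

step 0: [S=∅ | E=∅ | C=[(let p = ((λu. (let w = -1 in -4)) (let u = 0 in u)) in -4)] | D=∅]
step 1: [S=∅ | E=∅ | C=[((λu. (let w = -1 in -4)) (let u = 0 in u)) :: (λp. -4) :: AP] | D=∅]
step 2: [S=∅ | E=∅ | C=[(let u = 0 in u) :: (λu. (let w = -1 in -4)) :: AP :: (λp. -4) :: AP] | D=∅]
step 3: [S=∅ | E=∅ | C=[0 :: (λu. u) :: AP :: (λu. (let w = -1 in -4)) :: AP :: (λp. -4) :: AP] | D=∅]
step 4: [S=[0] | E=∅ | C=[(λu. u) :: AP :: (λu. (let w = -1 in -4)) :: AP :: (λp. -4) :: AP] | D=∅]
step 5: [S=[clo(λu. u, ∅) :: 0] | E=∅ | C=[AP :: (λu. (let w = -1 in -4)) :: AP :: (λp. -4) :: AP] | D=∅]
step 6: [S=∅ | E={u↦0} | C=[u] | D=[(∅, ∅, [(λu. (let w = -1 in -4)) :: AP :: (λp. -4) :: AP])]]
step 7: [S=[0] | E={u↦0} | C=∅ | D=[(∅, ∅, [(λu. (let w = -1 in -4)) :: AP :: (λp. -4) :: AP])]]
step 8: [S=[0] | E=∅ | C=[(λu. (let w = -1 in -4)) :: AP :: (λp. -4) :: AP] | D=∅]
step 9: [S=[clo(λu. (let w = -1 in -4), ∅) :: 0] | E=∅ | C=[AP :: (λp. -4) :: AP] | D=∅]
step 10: [S=∅ | E={u↦0} | C=[(let w = -1 in -4)] | D=[(∅, ∅, [(λp. -4) :: AP])]]
step 11: [S=∅ | E={u↦0} | C=[-1 :: (λw. -4) :: AP] | D=[(∅, ∅, [(λp. -4) :: AP])]]
step 12: [S=[-1] | E={u↦0} | C=[(λw. -4) :: AP] | D=[(∅, ∅, [(λp. -4) :: AP])]]
step 13: [S=[clo(λw. -4, {u↦0}) :: -1] | E={u↦0} | C=[AP] | D=[(∅, ∅, [(λp. -4) :: AP])]]
step 14: [S=∅ | E={w↦-1, u↦0} | C=[-4] | D=[(∅, {u↦0}, ∅) :: (∅, ∅, [(λp. -4) :: AP])]]
step 15: [S=[-4] | E={w↦-1, u↦0} | C=∅ | D=[(∅, {u↦0}, ∅) :: (∅, ∅, [(λp. -4) :: AP])]]
step 16: [S=[-4] | E={u↦0} | C=∅ | D=[(∅, ∅, [(λp. -4) :: AP])]]
step 17: [S=[-4] | E=∅ | C=[(λp. -4) :: AP] | D=∅]
step 18: [S=[clo(λp. -4, ∅) :: -4] | E=∅ | C=[AP] | D=∅]
step 19: [S=∅ | E={p↦-4} | C=[-4] | D=[(∅, ∅, ∅)]]
step 20: [S=[-4] | E={p↦-4} | C=∅ | D=[(∅, ∅, ∅)]]
step 21: [S=[-4] | E=∅ | C=∅ | D=∅]
→ final value -4

Answer: -4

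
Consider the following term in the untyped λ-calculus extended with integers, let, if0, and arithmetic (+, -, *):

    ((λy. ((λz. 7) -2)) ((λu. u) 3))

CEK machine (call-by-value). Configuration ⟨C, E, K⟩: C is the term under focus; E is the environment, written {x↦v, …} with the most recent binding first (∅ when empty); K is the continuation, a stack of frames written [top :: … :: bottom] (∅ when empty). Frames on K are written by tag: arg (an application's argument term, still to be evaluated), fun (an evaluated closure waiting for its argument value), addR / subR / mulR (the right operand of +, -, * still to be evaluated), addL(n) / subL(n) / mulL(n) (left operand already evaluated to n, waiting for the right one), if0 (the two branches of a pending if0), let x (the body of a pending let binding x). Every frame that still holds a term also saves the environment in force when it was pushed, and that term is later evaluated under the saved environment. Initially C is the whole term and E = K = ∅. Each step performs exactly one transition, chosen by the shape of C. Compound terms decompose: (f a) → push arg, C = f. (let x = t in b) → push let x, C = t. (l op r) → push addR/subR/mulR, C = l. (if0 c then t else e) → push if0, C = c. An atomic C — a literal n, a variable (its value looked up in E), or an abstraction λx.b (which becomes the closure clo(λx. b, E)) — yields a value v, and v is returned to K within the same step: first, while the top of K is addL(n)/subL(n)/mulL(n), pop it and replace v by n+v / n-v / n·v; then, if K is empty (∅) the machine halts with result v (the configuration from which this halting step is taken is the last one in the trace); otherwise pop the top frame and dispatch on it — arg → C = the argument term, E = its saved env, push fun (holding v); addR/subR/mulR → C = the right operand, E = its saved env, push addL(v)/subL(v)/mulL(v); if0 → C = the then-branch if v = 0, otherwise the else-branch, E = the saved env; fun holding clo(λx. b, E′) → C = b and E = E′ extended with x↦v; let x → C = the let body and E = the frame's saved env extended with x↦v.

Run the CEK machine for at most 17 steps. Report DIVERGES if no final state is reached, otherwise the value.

Answer: 7

Machine steps:
t=0: [C=((λy. ((λz. 7) -2)) ((λu. u) 3)) | E=∅ | K=∅]
t=1: [C=(λy. ((λz. 7) -2)) | E=∅ | K=[arg]]
t=2: [C=((λu. u) 3) | E=∅ | K=[fun]]
t=3: [C=(λu. u) | E=∅ | K=[arg :: fun]]
t=4: [C=3 | E=∅ | K=[fun :: fun]]
t=5: [C=u | E={u↦3} | K=[fun]]
t=6: [C=((λz. 7) -2) | E={y↦3} | K=∅]
t=7: [C=(λz. 7) | E={y↦3} | K=[arg]]
t=8: [C=-2 | E={y↦3} | K=[fun]]
t=9: [C=7 | E={z↦-2, y↦3} | K=∅]
→ final value 7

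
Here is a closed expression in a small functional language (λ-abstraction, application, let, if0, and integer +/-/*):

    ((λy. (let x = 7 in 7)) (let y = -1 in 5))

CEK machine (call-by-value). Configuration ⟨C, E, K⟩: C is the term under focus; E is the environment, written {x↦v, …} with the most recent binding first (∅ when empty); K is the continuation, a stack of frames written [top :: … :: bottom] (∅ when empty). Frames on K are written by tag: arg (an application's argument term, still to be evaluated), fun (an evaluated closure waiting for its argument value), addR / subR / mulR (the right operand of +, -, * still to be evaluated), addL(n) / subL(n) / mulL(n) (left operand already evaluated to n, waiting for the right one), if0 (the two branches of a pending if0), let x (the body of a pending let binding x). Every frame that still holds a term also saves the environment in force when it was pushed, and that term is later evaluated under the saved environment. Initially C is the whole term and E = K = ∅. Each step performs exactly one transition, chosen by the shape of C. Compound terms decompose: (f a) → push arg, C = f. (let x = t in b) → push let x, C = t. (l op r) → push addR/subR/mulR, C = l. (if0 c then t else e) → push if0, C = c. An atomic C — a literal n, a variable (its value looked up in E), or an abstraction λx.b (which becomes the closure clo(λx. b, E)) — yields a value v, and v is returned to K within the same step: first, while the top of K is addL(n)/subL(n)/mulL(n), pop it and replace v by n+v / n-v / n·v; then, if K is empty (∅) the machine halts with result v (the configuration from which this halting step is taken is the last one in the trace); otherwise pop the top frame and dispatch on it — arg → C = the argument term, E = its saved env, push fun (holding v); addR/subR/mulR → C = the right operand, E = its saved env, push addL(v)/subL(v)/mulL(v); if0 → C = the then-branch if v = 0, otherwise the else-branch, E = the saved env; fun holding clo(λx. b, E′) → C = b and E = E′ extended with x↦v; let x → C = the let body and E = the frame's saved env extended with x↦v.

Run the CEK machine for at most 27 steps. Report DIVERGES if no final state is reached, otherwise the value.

Answer: 7

Execution trace:
step 0: [C=((λy. (let x = 7 in 7)) (let y = -1 in 5)) | E=∅ | K=∅]
step 1: [C=(λy. (let x = 7 in 7)) | E=∅ | K=[arg]]
step 2: [C=(let y = -1 in 5) | E=∅ | K=[fun]]
step 3: [C=-1 | E=∅ | K=[let y :: fun]]
step 4: [C=5 | E={y↦-1} | K=[fun]]
step 5: [C=(let x = 7 in 7) | E={y↦5} | K=∅]
step 6: [C=7 | E={y↦5} | K=[let x]]
step 7: [C=7 | E={x↦7, y↦5} | K=∅]
→ final value 7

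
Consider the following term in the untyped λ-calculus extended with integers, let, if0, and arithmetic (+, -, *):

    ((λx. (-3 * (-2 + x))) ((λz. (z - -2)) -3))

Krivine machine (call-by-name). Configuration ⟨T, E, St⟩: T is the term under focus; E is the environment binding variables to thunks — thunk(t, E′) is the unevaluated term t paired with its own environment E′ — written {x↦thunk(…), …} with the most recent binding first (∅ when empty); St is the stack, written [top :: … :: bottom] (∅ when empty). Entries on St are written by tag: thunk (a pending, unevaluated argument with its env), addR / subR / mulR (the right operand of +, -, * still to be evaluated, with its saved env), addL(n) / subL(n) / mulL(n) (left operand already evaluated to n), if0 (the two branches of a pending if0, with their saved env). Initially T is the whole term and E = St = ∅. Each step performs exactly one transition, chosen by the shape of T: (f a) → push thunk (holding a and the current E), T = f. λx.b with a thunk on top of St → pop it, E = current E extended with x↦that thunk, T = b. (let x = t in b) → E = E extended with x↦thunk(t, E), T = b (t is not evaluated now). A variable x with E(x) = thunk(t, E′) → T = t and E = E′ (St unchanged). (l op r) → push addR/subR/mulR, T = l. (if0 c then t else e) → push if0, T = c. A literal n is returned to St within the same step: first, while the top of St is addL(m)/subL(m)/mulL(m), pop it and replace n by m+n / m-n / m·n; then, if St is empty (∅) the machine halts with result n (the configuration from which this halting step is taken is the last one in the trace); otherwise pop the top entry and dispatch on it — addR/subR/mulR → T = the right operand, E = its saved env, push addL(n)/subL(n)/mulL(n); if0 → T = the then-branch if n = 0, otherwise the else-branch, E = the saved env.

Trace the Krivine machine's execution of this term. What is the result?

Answer: 9

Machine steps:
0. ⟨T=((λx. (-3 * (-2 + x))) ((λz. (z - -2)) -3)); E=∅; St=∅⟩
1. ⟨T=(λx. (-3 * (-2 + x))); E=∅; St=[thunk]⟩
2. ⟨T=(-3 * (-2 + x)); E={x↦thunk(((λz. (z - -2)) -3), ∅)}; St=∅⟩
3. ⟨T=-3; E={x↦thunk(((λz. (z - -2)) -3), ∅)}; St=[mulR]⟩
4. ⟨T=(-2 + x); E={x↦thunk(((λz. (z - -2)) -3), ∅)}; St=[mulL(-3)]⟩
5. ⟨T=-2; E={x↦thunk(((λz. (z - -2)) -3), ∅)}; St=[addR :: mulL(-3)]⟩
6. ⟨T=x; E={x↦thunk(((λz. (z - -2)) -3), ∅)}; St=[addL(-2) :: mulL(-3)]⟩
7. ⟨T=((λz. (z - -2)) -3); E=∅; St=[addL(-2) :: mulL(-3)]⟩
8. ⟨T=(λz. (z - -2)); E=∅; St=[thunk :: addL(-2) :: mulL(-3)]⟩
9. ⟨T=(z - -2); E={z↦thunk(-3, ∅)}; St=[addL(-2) :: mulL(-3)]⟩
10. ⟨T=z; E={z↦thunk(-3, ∅)}; St=[subR :: addL(-2) :: mulL(-3)]⟩
11. ⟨T=-3; E=∅; St=[subR :: addL(-2) :: mulL(-3)]⟩
12. ⟨T=-2; E={z↦thunk(-3, ∅)}; St=[subL(-3) :: addL(-2) :: mulL(-3)]⟩
→ final value 9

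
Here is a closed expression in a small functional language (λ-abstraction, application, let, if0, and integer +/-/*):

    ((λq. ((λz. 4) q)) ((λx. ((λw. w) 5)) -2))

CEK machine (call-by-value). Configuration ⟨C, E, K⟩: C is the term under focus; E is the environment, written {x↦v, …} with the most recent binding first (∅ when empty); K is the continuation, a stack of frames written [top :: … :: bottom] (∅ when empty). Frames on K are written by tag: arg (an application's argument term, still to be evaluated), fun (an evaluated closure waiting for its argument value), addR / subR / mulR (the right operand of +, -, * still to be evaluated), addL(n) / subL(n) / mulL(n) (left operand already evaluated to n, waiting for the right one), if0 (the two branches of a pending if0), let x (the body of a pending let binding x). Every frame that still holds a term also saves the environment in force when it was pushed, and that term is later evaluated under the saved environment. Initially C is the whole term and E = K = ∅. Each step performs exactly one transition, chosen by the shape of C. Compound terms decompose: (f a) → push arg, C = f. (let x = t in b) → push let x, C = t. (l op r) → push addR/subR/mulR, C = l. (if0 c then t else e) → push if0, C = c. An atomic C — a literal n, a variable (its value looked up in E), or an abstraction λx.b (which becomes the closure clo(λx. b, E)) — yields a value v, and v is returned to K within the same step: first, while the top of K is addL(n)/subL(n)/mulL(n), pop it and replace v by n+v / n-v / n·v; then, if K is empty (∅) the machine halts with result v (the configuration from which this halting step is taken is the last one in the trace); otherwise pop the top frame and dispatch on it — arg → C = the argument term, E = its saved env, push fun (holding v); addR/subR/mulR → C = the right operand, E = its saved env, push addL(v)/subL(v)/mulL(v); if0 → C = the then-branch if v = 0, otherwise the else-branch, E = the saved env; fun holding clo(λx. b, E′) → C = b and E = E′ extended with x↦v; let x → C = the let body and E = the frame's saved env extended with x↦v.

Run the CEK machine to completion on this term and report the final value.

Answer: 4

Machine steps:
step 0: [C=((λq. ((λz. 4) q)) ((λx. ((λw. w) 5)) -2)) | E=∅ | K=∅]
step 1: [C=(λq. ((λz. 4) q)) | E=∅ | K=[arg]]
step 2: [C=((λx. ((λw. w) 5)) -2) | E=∅ | K=[fun]]
step 3: [C=(λx. ((λw. w) 5)) | E=∅ | K=[arg :: fun]]
step 4: [C=-2 | E=∅ | K=[fun :: fun]]
step 5: [C=((λw. w) 5) | E={x↦-2} | K=[fun]]
step 6: [C=(λw. w) | E={x↦-2} | K=[arg :: fun]]
step 7: [C=5 | E={x↦-2} | K=[fun :: fun]]
step 8: [C=w | E={w↦5, x↦-2} | K=[fun]]
step 9: [C=((λz. 4) q) | E={q↦5} | K=∅]
step 10: [C=(λz. 4) | E={q↦5} | K=[arg]]
step 11: [C=q | E={q↦5} | K=[fun]]
step 12: [C=4 | E={z↦5, q↦5} | K=∅]
→ final value 4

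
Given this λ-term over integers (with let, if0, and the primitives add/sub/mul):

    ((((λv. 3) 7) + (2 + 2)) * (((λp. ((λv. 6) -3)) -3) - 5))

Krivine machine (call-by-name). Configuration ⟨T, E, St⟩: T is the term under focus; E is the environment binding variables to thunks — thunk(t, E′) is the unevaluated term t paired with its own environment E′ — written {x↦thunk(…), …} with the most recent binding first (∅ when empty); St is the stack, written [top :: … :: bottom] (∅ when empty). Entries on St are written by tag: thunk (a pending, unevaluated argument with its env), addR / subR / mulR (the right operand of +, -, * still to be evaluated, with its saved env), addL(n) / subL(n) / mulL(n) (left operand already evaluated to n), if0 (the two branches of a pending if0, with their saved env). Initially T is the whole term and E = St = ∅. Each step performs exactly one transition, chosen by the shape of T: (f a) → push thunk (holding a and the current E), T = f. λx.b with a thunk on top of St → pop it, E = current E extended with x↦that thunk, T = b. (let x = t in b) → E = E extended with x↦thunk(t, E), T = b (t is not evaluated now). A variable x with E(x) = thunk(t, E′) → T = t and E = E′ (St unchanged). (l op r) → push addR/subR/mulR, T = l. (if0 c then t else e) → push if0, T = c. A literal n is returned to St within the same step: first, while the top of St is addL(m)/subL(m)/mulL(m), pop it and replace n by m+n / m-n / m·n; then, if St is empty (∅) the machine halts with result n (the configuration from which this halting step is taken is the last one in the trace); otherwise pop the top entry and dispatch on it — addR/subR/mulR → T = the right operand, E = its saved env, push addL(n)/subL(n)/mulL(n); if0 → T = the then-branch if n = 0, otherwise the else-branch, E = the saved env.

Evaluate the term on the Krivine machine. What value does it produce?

step 0: ⟨T=((((λv. 3) 7) + (2 + 2)) * (((λp. ((λv. 6) -3)) -3) - 5)); E=∅; St=∅⟩
step 1: ⟨T=(((λv. 3) 7) + (2 + 2)); E=∅; St=[mulR]⟩
step 2: ⟨T=((λv. 3) 7); E=∅; St=[addR :: mulR]⟩
step 3: ⟨T=(λv. 3); E=∅; St=[thunk :: addR :: mulR]⟩
step 4: ⟨T=3; E={v↦thunk(7, ∅)}; St=[addR :: mulR]⟩
step 5: ⟨T=(2 + 2); E=∅; St=[addL(3) :: mulR]⟩
step 6: ⟨T=2; E=∅; St=[addR :: addL(3) :: mulR]⟩
step 7: ⟨T=2; E=∅; St=[addL(2) :: addL(3) :: mulR]⟩
step 8: ⟨T=(((λp. ((λv. 6) -3)) -3) - 5); E=∅; St=[mulL(7)]⟩
step 9: ⟨T=((λp. ((λv. 6) -3)) -3); E=∅; St=[subR :: mulL(7)]⟩
step 10: ⟨T=(λp. ((λv. 6) -3)); E=∅; St=[thunk :: subR :: mulL(7)]⟩
step 11: ⟨T=((λv. 6) -3); E={p↦thunk(-3, ∅)}; St=[subR :: mulL(7)]⟩
step 12: ⟨T=(λv. 6); E={p↦thunk(-3, ∅)}; St=[thunk :: subR :: mulL(7)]⟩
step 13: ⟨T=6; E={v↦thunk(-3, {p↦thunk(-3, ∅)}), p↦thunk(-3, ∅)}; St=[subR :: mulL(7)]⟩
step 14: ⟨T=5; E=∅; St=[subL(6) :: mulL(7)]⟩
→ final value 7

Answer: 7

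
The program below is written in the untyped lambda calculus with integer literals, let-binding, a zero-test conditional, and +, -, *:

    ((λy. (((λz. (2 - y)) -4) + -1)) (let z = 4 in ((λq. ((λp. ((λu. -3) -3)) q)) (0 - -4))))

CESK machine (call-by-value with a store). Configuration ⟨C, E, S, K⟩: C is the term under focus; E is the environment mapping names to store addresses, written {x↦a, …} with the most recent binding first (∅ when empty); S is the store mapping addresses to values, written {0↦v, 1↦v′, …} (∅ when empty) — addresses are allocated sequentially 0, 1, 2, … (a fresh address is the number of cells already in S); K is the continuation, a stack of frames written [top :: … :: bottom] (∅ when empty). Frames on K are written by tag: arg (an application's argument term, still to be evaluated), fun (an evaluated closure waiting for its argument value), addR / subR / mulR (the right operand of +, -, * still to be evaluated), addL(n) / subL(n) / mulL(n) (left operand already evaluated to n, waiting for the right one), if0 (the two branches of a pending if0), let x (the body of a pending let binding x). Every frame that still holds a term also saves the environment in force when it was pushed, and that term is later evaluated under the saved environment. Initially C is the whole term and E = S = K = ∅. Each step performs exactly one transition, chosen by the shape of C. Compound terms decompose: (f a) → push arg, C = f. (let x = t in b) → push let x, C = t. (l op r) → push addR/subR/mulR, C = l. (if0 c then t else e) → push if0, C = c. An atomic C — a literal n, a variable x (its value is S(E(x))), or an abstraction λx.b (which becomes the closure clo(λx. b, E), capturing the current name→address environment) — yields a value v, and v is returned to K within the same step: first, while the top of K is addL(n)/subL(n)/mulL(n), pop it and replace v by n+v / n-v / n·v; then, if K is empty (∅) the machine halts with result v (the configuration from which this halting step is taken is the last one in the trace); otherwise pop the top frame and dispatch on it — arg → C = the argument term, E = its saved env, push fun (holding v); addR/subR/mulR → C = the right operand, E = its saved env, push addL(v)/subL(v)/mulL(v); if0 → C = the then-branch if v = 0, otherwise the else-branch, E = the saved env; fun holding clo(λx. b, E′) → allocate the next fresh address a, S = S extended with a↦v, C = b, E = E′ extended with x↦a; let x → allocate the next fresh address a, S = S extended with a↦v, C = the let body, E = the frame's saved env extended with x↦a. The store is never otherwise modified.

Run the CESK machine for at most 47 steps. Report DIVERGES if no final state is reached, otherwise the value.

t=0: [C=((λy. (((λz. (2 - y)) -4) + -1)) (let z = 4 in ((λq. ((λp. ((λu. -3) -3)) q)) (0 - -4)))) | E=∅ | S=∅ | K=∅]
t=1: [C=(λy. (((λz. (2 - y)) -4) + -1)) | E=∅ | S=∅ | K=[arg]]
t=2: [C=(let z = 4 in ((λq. ((λp. ((λu. -3) -3)) q)) (0 - -4))) | E=∅ | S=∅ | K=[fun]]
t=3: [C=4 | E=∅ | S=∅ | K=[let z :: fun]]
t=4: [C=((λq. ((λp. ((λu. -3) -3)) q)) (0 - -4)) | E={z↦0} | S={0↦4} | K=[fun]]
t=5: [C=(λq. ((λp. ((λu. -3) -3)) q)) | E={z↦0} | S={0↦4} | K=[arg :: fun]]
t=6: [C=(0 - -4) | E={z↦0} | S={0↦4} | K=[fun :: fun]]
t=7: [C=0 | E={z↦0} | S={0↦4} | K=[subR :: fun :: fun]]
t=8: [C=-4 | E={z↦0} | S={0↦4} | K=[subL(0) :: fun :: fun]]
t=9: [C=((λp. ((λu. -3) -3)) q) | E={q↦1, z↦0} | S={0↦4, 1↦4} | K=[fun]]
t=10: [C=(λp. ((λu. -3) -3)) | E={q↦1, z↦0} | S={0↦4, 1↦4} | K=[arg :: fun]]
t=11: [C=q | E={q↦1, z↦0} | S={0↦4, 1↦4} | K=[fun :: fun]]
t=12: [C=((λu. -3) -3) | E={p↦2, q↦1, z↦0} | S={0↦4, 1↦4, 2↦4} | K=[fun]]
t=13: [C=(λu. -3) | E={p↦2, q↦1, z↦0} | S={0↦4, 1↦4, 2↦4} | K=[arg :: fun]]
t=14: [C=-3 | E={p↦2, q↦1, z↦0} | S={0↦4, 1↦4, 2↦4} | K=[fun :: fun]]
t=15: [C=-3 | E={u↦3, p↦2, q↦1, z↦0} | S={0↦4, 1↦4, 2↦4, 3↦-3} | K=[fun]]
t=16: [C=(((λz. (2 - y)) -4) + -1) | E={y↦4} | S={0↦4, 1↦4, 2↦4, 3↦-3, 4↦-3} | K=∅]
t=17: [C=((λz. (2 - y)) -4) | E={y↦4} | S={0↦4, 1↦4, 2↦4, 3↦-3, 4↦-3} | K=[addR]]
t=18: [C=(λz. (2 - y)) | E={y↦4} | S={0↦4, 1↦4, 2↦4, 3↦-3, 4↦-3} | K=[arg :: addR]]
t=19: [C=-4 | E={y↦4} | S={0↦4, 1↦4, 2↦4, 3↦-3, 4↦-3} | K=[fun :: addR]]
t=20: [C=(2 - y) | E={z↦5, y↦4} | S={0↦4, 1↦4, 2↦4, 3↦-3, 4↦-3, 5↦-4} | K=[addR]]
t=21: [C=2 | E={z↦5, y↦4} | S={0↦4, 1↦4, 2↦4, 3↦-3, 4↦-3, 5↦-4} | K=[subR :: addR]]
t=22: [C=y | E={z↦5, y↦4} | S={0↦4, 1↦4, 2↦4, 3↦-3, 4↦-3, 5↦-4} | K=[subL(2) :: addR]]
t=23: [C=-1 | E={y↦4} | S={0↦4, 1↦4, 2↦4, 3↦-3, 4↦-3, 5↦-4} | K=[addL(5)]]
→ final value 4

Answer: 4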